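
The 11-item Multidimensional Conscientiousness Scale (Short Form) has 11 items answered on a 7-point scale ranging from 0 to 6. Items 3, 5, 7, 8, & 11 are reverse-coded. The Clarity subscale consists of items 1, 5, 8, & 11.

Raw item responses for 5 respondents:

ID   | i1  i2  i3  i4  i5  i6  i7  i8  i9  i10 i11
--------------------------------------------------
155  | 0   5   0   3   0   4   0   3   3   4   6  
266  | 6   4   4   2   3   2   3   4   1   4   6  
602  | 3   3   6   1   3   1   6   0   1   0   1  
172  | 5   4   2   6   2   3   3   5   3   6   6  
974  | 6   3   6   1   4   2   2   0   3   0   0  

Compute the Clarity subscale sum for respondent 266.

11

Respondent 266 raw: 6, 4, 4, 2, 3, 2, 3, 4, 1, 4, 6.
Clarity items: 1, 5, 8, 11.
Reverse-coded (on a 0–6 scale, reversed = 6 − raw):
  item 1: 6
  item 5: 6 − 3 = 3
  item 8: 6 − 4 = 2
  item 11: 6 − 6 = 0
Sum = 6 + 3 + 2 + 0 = 11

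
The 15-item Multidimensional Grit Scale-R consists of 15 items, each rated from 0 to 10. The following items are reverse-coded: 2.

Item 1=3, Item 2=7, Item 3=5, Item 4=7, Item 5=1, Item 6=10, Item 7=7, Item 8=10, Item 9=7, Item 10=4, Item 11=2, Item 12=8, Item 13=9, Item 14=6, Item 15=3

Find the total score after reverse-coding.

85

Reversing item 2 with 10 − raw:
Total = 3 + (10−7) + 5 + 7 + 1 + 10 + 7 + 10 + 7 + 4 + 2 + 8 + 9 + 6 + 3
      = 3 + 3 + 5 + 7 + 1 + 10 + 7 + 10 + 7 + 4 + 2 + 8 + 9 + 6 + 3 = 85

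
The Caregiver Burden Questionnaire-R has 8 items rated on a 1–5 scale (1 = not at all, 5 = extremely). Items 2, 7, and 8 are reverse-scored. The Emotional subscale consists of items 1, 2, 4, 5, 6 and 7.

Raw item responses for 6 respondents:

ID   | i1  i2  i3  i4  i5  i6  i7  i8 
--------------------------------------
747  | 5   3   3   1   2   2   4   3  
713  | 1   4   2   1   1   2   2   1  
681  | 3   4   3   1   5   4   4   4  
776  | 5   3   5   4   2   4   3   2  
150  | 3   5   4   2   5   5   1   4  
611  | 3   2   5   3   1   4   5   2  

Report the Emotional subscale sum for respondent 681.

Respondent 681 raw: 3, 4, 3, 1, 5, 4, 4, 4.
Emotional items: 1, 2, 4, 5, 6, 7.
Reverse-coded (reversed = (1+5) − raw = 6 − raw):
  item 1: 3
  item 2: 6 − 4 = 2
  item 4: 1
  item 5: 5
  item 6: 4
  item 7: 6 − 4 = 2
Sum = 3 + 2 + 1 + 5 + 4 + 2 = 17

17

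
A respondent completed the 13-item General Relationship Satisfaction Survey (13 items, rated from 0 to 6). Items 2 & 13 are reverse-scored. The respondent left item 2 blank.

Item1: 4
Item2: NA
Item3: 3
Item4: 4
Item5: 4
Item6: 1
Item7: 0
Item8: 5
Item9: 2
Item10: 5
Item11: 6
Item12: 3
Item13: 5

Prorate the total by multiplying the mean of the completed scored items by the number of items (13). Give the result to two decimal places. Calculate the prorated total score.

Reverse-coded (on a 0–6 scale, reversed = 6 − raw):
  item 13: 6 − 5 = 1
Completed scored items (12 of 13): 4, 3, 4, 4, 1, 0, 5, 2, 5, 6, 3, 1; sum = 38.
Person mean = 38 / 12 ≈ 3.1667
Prorated total = (38 / 12) × 13 = 41.17 (to 2 dp)

41.17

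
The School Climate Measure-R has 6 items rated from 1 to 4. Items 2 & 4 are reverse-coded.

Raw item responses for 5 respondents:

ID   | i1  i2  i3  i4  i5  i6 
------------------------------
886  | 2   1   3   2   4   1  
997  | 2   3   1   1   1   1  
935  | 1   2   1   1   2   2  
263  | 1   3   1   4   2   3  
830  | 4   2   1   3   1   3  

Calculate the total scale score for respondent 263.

10

Respondent 263 raw: 1, 3, 1, 4, 2, 3.
Reverse-coded (reversed = (1+4) − raw = 5 − raw):
  item 1: 1
  item 2: 5 − 3 = 2
  item 3: 1
  item 4: 5 − 4 = 1
  item 5: 2
  item 6: 3
Sum = 1 + 2 + 1 + 1 + 2 + 3 = 10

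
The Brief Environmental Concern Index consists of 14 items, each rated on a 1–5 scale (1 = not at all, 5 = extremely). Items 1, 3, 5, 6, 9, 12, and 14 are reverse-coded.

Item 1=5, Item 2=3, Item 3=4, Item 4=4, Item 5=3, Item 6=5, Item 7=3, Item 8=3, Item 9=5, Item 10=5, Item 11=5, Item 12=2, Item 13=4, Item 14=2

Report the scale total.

43

Reverse-coded items (on a 1–5 scale, reversed = 6 − raw):
  item 1: 6 − 5 = 1
  item 3: 6 − 4 = 2
  item 5: 6 − 3 = 3
  item 6: 6 − 5 = 1
  item 9: 6 − 5 = 1
  item 12: 6 − 2 = 4
  item 14: 6 − 2 = 4
Scored items: 1, 3, 2, 4, 3, 1, 3, 3, 1, 5, 5, 4, 4, 4
Total = 1 + 3 + 2 + 4 + 3 + 1 + 3 + 3 + 1 + 5 + 5 + 4 + 4 + 4 = 43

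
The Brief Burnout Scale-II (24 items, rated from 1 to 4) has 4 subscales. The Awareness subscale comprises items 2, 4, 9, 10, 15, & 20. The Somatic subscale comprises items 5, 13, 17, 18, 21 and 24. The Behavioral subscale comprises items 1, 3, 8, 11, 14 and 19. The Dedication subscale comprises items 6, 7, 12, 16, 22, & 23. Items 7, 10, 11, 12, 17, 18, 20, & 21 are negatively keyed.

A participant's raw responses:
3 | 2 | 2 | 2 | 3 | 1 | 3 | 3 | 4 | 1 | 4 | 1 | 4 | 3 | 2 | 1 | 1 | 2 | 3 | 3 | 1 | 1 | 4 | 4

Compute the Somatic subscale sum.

Somatic items: 5, 13, 17, 18, 21, 24.
Of these, items 17, 18 and 21 are negatively keyed; on a 1–4 scale, reversed = 5 − raw.
  item 5: 3
  item 13: 4
  item 17: 5 − 1 = 4
  item 18: 5 − 2 = 3
  item 21: 5 − 1 = 4
  item 24: 4
Sum = 3 + 4 + 4 + 3 + 4 + 4 = 22

22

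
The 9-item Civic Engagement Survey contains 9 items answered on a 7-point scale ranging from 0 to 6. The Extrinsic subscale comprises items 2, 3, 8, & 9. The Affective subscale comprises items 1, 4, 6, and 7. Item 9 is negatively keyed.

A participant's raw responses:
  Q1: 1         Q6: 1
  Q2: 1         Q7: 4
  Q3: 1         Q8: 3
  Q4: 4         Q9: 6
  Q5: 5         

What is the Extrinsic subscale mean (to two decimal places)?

Extrinsic items: 2, 3, 8, 9.
Of these, item 9 is negatively keyed; on a 0–6 scale, reversed = 6 − raw.
  item 2: 1
  item 3: 1
  item 8: 3
  item 9: 6 − 6 = 0
Sum = 1 + 1 + 3 + 0 = 5
Mean = 5 / 4 = 1.25

1.25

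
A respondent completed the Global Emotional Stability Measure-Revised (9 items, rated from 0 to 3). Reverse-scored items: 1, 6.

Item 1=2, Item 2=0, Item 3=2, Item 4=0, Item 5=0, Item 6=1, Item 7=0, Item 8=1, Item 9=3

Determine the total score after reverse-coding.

Apply reverse scoring (reverse-coded value = 3 − response):
  item 1: 3 − 2 = 1
  item 6: 3 − 1 = 2
Scored responses: 1, 0, 2, 0, 0, 2, 0, 1, 3
Total = 1 + 0 + 2 + 0 + 0 + 2 + 0 + 1 + 3 = 9

9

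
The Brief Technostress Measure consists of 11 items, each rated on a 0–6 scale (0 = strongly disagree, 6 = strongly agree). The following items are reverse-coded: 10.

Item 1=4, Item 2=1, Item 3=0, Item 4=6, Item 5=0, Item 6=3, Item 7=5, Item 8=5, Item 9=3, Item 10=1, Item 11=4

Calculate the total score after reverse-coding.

Reverse-coded items use 6 − raw:
  item 10: 6 − 1 = 5
Scored items: 4, 1, 0, 6, 0, 3, 5, 5, 3, 5, 4
Total = 4 + 1 + 0 + 6 + 0 + 3 + 5 + 5 + 3 + 5 + 4 = 36

36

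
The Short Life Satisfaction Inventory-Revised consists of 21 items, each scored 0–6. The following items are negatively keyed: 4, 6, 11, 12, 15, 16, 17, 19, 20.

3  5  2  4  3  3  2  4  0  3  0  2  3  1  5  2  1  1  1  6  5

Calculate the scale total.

62

Reversing items 4, 6, 11, 12, 15, 16, 17, 19, and 20 with 6 − raw:
Total = 3 + 5 + 2 + (6−4) + 3 + (6−3) + 2 + 4 + 0 + 3 + (6−0) + (6−2) + 3 + 1 + (6−5) + (6−2) + (6−1) + 1 + (6−1) + (6−6) + 5
      = 3 + 5 + 2 + 2 + 3 + 3 + 2 + 4 + 0 + 3 + 6 + 4 + 3 + 1 + 1 + 4 + 5 + 1 + 5 + 0 + 5 = 62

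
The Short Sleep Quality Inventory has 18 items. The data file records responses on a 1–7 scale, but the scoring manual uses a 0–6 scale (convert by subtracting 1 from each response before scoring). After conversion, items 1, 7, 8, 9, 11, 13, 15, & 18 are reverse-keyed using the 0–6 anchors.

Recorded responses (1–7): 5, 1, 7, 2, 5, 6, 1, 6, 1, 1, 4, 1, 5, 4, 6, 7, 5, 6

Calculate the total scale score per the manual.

51

Convert to 0–6: 4, 0, 6, 1, 4, 5, 0, 5, 0, 0, 3, 0, 4, 3, 5, 6, 4, 5
Reverse-coded (reversed = (0+6) − raw = 6 − raw):
  item 1: 6 − 4 = 2
  item 7: 6 − 0 = 6
  item 8: 6 − 5 = 1
  item 9: 6 − 0 = 6
  item 11: 6 − 3 = 3
  item 13: 6 − 4 = 2
  item 15: 6 − 5 = 1
  item 18: 6 − 5 = 1
Scored: 2, 0, 6, 1, 4, 5, 6, 1, 6, 0, 3, 0, 2, 3, 1, 6, 4, 1
Total = 51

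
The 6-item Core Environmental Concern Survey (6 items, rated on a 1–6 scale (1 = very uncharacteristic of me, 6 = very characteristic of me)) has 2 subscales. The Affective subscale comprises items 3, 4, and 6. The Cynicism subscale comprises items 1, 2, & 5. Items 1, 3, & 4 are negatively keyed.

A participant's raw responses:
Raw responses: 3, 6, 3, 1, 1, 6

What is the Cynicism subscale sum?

11

Cynicism items: 1, 2, 5.
Of these, item 1 is negatively keyed; reverse-coded value = 7 − response.
  item 1: 7 − 3 = 4
  item 2: 6
  item 5: 1
Sum = 4 + 6 + 1 = 11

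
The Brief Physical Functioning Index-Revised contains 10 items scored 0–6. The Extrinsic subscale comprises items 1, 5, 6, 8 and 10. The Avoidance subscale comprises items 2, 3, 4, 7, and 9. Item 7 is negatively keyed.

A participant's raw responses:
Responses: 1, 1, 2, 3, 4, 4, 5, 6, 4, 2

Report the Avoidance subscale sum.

11

Avoidance items: 2, 3, 4, 7, 9.
Of these, item 7 is negatively keyed; reverse-coded value = 6 − response.
  item 2: 1
  item 3: 2
  item 4: 3
  item 7: 6 − 5 = 1
  item 9: 4
Sum = 1 + 2 + 3 + 1 + 4 = 11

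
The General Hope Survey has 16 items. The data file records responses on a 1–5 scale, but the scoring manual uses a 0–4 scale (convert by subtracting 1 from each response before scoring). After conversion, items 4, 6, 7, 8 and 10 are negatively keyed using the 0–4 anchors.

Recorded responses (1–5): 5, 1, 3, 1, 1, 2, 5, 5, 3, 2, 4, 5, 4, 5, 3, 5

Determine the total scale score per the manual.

38

Convert to 0–4: 4, 0, 2, 0, 0, 1, 4, 4, 2, 1, 3, 4, 3, 4, 2, 4
Reverse-coded (on a 0–4 scale, reversed = 4 − raw):
  item 4: 4 − 0 = 4
  item 6: 4 − 1 = 3
  item 7: 4 − 4 = 0
  item 8: 4 − 4 = 0
  item 10: 4 − 1 = 3
Scored: 4, 0, 2, 4, 0, 3, 0, 0, 2, 3, 3, 4, 3, 4, 2, 4
Total = 38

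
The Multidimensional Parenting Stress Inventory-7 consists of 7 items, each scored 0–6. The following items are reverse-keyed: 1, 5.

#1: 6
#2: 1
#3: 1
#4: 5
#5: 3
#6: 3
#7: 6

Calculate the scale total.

19

Raw sum = 25. Reverse-keyed items: 1, 5; their raw sum = 9.
Each reversal replaces raw with 6 − raw, changing the total by 6 − 2·raw per item.
Total = 25 + 2·6 − 2·9 = 25 + 12 − 18 = 19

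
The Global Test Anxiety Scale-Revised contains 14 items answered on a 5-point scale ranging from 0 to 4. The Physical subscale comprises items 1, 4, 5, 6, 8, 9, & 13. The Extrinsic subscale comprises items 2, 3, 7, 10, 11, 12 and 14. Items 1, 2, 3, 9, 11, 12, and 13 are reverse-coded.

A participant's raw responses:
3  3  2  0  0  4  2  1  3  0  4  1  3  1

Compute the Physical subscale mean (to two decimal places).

Physical items: 1, 4, 5, 6, 8, 9, 13.
Of these, items 1, 9, and 13 are reverse-coded; reverse-coded value = 4 − response.
  item 1: 4 − 3 = 1
  item 4: 0
  item 5: 0
  item 6: 4
  item 8: 1
  item 9: 4 − 3 = 1
  item 13: 4 − 3 = 1
Sum = 1 + 0 + 0 + 4 + 1 + 1 + 1 = 8
Mean = 8 / 7 = 1.14

1.14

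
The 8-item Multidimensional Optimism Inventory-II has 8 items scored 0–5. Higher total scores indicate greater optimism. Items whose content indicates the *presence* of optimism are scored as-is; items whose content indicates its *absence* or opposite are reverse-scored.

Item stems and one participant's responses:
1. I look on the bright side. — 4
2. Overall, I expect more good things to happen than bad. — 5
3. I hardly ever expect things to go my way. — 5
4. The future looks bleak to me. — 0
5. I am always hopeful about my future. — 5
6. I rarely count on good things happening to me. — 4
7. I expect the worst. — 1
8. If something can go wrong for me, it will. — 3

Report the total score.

Items 3, 4, 6, 7, 8 describe the absence/opposite of optimism → reverse-score.
on a 0–5 scale, reversed = 5 − raw.
  item 1: 4
  item 2: 5
  item 3: 5 − 5 = 0
  item 4: 5 − 0 = 5
  item 5: 5
  item 6: 5 − 4 = 1
  item 7: 5 − 1 = 4
  item 8: 5 − 3 = 2
Total = 4 + 5 + 0 + 5 + 5 + 1 + 4 + 2 = 26

26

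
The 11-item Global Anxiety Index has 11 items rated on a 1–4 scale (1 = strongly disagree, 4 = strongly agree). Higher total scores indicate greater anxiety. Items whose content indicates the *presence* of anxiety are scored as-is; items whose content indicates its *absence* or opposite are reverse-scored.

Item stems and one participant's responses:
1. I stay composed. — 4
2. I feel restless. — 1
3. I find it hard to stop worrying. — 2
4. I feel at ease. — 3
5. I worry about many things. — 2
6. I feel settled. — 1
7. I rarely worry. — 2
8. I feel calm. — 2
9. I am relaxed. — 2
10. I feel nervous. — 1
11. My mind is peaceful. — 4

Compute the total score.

Items 1, 4, 6, 7, 8, 9, 11 describe the absence/opposite of anxiety → reverse-score.
reverse-coded value = 5 − response.
  item 1: 5 − 4 = 1
  item 2: 1
  item 3: 2
  item 4: 5 − 3 = 2
  item 5: 2
  item 6: 5 − 1 = 4
  item 7: 5 − 2 = 3
  item 8: 5 − 2 = 3
  item 9: 5 − 2 = 3
  item 10: 1
  item 11: 5 − 4 = 1
Total = 1 + 1 + 2 + 2 + 2 + 4 + 3 + 3 + 3 + 1 + 1 = 23

23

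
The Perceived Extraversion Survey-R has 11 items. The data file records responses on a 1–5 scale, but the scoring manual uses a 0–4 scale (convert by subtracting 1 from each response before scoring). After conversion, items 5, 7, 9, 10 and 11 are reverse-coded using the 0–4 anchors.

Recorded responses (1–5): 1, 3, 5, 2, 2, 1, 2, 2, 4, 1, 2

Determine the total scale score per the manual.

Convert to 0–4: 0, 2, 4, 1, 1, 0, 1, 1, 3, 0, 1
Reverse-coded (reversed = (0+4) − raw = 4 − raw):
  item 5: 4 − 1 = 3
  item 7: 4 − 1 = 3
  item 9: 4 − 3 = 1
  item 10: 4 − 0 = 4
  item 11: 4 − 1 = 3
Scored: 0, 2, 4, 1, 3, 0, 3, 1, 1, 4, 3
Total = 22

22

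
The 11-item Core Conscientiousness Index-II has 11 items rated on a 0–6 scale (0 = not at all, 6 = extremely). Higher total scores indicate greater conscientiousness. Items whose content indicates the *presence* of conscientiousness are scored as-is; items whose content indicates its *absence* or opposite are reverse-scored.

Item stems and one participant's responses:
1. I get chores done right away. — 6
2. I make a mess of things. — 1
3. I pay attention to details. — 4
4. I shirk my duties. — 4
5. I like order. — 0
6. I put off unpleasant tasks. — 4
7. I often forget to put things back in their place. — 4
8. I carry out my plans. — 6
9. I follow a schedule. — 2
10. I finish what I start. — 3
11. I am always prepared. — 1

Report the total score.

33

Items 2, 4, 6, 7 describe the absence/opposite of conscientiousness → reverse-score.
on a 0–6 scale, reversed = 6 − raw.
  item 1: 6
  item 2: 6 − 1 = 5
  item 3: 4
  item 4: 6 − 4 = 2
  item 5: 0
  item 6: 6 − 4 = 2
  item 7: 6 − 4 = 2
  item 8: 6
  item 9: 2
  item 10: 3
  item 11: 1
Total = 6 + 5 + 4 + 2 + 0 + 2 + 2 + 6 + 2 + 3 + 1 = 33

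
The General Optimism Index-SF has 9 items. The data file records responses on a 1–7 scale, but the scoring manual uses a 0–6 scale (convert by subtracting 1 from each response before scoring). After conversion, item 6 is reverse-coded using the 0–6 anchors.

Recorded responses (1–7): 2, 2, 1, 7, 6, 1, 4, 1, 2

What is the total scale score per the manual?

Convert to 0–6: 1, 1, 0, 6, 5, 0, 3, 0, 1
Reverse-coded (on a 0–6 scale, reversed = 6 − raw):
  item 6: 6 − 0 = 6
Scored: 1, 1, 0, 6, 5, 6, 3, 0, 1
Total = 23

23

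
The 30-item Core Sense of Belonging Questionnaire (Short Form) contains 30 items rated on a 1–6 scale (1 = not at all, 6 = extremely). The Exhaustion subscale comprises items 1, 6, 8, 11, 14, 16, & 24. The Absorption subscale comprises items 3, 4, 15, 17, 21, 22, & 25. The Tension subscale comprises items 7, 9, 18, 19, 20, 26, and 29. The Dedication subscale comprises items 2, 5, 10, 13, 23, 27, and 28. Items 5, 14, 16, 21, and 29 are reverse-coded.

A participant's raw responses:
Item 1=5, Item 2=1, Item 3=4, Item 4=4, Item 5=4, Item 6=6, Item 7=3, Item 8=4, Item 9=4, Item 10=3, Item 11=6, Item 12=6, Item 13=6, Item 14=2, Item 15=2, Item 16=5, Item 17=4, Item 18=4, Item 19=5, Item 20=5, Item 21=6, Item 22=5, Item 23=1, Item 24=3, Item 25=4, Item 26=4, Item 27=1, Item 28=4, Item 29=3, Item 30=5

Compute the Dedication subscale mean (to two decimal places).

Dedication items: 2, 5, 10, 13, 23, 27, 28.
Of these, item 5 is reverse-coded; reverse-coded value = 7 − response.
  item 2: 1
  item 5: 7 − 4 = 3
  item 10: 3
  item 13: 6
  item 23: 1
  item 27: 1
  item 28: 4
Sum = 1 + 3 + 3 + 6 + 1 + 1 + 4 = 19
Mean = 19 / 7 = 2.71

2.71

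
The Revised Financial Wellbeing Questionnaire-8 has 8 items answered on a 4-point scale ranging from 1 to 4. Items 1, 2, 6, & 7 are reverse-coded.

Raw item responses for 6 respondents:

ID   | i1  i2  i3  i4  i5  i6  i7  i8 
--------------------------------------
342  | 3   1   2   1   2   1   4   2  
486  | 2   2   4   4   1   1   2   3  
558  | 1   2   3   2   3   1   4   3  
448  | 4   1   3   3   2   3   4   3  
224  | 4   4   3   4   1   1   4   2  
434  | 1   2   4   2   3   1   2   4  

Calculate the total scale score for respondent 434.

27

Respondent 434 raw: 1, 2, 4, 2, 3, 1, 2, 4.
Reverse-coded (reversed = (1+4) − raw = 5 − raw):
  item 1: 5 − 1 = 4
  item 2: 5 − 2 = 3
  item 3: 4
  item 4: 2
  item 5: 3
  item 6: 5 − 1 = 4
  item 7: 5 − 2 = 3
  item 8: 4
Sum = 4 + 3 + 4 + 2 + 3 + 4 + 3 + 4 = 27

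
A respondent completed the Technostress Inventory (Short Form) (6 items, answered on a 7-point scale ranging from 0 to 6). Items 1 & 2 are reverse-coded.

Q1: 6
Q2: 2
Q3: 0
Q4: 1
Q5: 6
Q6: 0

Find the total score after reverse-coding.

Reverse-coded items (reversed = (0+6) − raw = 6 − raw):
  item 1: 6 − 6 = 0
  item 2: 6 − 2 = 4
Scored responses: 0, 4, 0, 1, 6, 0
Total = 0 + 4 + 0 + 1 + 6 + 0 = 11

11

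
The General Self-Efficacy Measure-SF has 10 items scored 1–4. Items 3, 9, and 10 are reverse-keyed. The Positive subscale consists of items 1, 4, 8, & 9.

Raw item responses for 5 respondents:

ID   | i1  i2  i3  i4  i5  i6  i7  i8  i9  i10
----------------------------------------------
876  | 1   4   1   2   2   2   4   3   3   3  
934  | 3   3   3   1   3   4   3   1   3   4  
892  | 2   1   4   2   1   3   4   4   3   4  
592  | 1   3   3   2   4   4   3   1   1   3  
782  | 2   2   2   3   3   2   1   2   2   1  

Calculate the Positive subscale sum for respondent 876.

Respondent 876 raw: 1, 4, 1, 2, 2, 2, 4, 3, 3, 3.
Positive items: 1, 4, 8, 9.
Reverse-coded (on a 1–4 scale, reversed = 5 − raw):
  item 1: 1
  item 4: 2
  item 8: 3
  item 9: 5 − 3 = 2
Sum = 1 + 2 + 3 + 2 = 8

8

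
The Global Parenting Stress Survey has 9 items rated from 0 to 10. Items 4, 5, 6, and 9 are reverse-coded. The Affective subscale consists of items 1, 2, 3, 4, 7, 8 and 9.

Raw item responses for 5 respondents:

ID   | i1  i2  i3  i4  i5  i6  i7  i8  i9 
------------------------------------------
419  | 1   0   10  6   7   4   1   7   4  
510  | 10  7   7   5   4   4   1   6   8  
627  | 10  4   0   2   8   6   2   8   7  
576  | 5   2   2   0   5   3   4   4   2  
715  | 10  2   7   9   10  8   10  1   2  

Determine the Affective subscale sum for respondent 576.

35

Respondent 576 raw: 5, 2, 2, 0, 5, 3, 4, 4, 2.
Affective items: 1, 2, 3, 4, 7, 8, 9.
Reverse-coded (reversed = (0+10) − raw = 10 − raw):
  item 1: 5
  item 2: 2
  item 3: 2
  item 4: 10 − 0 = 10
  item 7: 4
  item 8: 4
  item 9: 10 − 2 = 8
Sum = 5 + 2 + 2 + 10 + 4 + 4 + 8 = 35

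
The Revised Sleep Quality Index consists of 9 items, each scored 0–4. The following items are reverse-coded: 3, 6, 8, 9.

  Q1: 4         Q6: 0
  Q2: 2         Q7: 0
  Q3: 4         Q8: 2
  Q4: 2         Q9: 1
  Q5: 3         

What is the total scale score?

20

Raw sum = 18. Reverse-coded items: 3, 6, 8, 9; their raw sum = 7.
Each reversal replaces raw with 4 − raw, changing the total by 4 − 2·raw per item.
Total = 18 + 4·4 − 2·7 = 18 + 16 − 14 = 20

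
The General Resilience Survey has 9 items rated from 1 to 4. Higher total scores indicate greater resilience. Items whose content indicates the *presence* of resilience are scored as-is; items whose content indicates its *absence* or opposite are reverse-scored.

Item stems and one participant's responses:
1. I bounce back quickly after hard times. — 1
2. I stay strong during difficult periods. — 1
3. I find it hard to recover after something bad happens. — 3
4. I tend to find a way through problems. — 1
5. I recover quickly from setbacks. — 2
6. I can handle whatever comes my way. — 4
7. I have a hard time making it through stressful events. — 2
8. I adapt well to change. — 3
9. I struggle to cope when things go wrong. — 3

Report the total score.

19

Items 3, 7, 9 describe the absence/opposite of resilience → reverse-score.
on a 1–4 scale, reversed = 5 − raw.
  item 1: 1
  item 2: 1
  item 3: 5 − 3 = 2
  item 4: 1
  item 5: 2
  item 6: 4
  item 7: 5 − 2 = 3
  item 8: 3
  item 9: 5 − 3 = 2
Total = 1 + 1 + 2 + 1 + 2 + 4 + 3 + 3 + 2 = 19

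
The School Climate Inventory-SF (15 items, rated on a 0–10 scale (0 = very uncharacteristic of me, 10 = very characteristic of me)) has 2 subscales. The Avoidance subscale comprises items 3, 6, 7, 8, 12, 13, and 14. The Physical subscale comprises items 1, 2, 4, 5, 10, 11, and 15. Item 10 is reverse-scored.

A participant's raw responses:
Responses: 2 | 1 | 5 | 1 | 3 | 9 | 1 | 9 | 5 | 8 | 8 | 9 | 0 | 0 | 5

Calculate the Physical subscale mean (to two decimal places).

Physical items: 1, 2, 4, 5, 10, 11, 15.
Of these, item 10 is reverse-scored; on a 0–10 scale, reversed = 10 − raw.
  item 1: 2
  item 2: 1
  item 4: 1
  item 5: 3
  item 10: 10 − 8 = 2
  item 11: 8
  item 15: 5
Sum = 2 + 1 + 1 + 3 + 2 + 8 + 5 = 22
Mean = 22 / 7 = 3.14

3.14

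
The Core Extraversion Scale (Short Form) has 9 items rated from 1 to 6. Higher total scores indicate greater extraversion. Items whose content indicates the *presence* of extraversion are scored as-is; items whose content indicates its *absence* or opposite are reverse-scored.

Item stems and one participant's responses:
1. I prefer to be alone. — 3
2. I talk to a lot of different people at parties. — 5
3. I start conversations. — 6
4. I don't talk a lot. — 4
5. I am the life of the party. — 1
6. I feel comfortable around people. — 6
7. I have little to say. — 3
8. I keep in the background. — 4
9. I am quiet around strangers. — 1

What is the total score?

Items 1, 4, 7, 8, 9 describe the absence/opposite of extraversion → reverse-score.
reversed = (1+6) − raw = 7 − raw.
  item 1: 7 − 3 = 4
  item 2: 5
  item 3: 6
  item 4: 7 − 4 = 3
  item 5: 1
  item 6: 6
  item 7: 7 − 3 = 4
  item 8: 7 − 4 = 3
  item 9: 7 − 1 = 6
Total = 4 + 5 + 6 + 3 + 1 + 6 + 4 + 3 + 6 = 38

38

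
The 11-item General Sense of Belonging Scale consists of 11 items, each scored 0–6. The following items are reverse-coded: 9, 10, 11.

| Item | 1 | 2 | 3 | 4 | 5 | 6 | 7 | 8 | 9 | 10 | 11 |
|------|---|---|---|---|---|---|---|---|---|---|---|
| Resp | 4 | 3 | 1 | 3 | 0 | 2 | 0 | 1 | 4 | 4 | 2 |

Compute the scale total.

Raw sum = 24. Reverse-coded items: 9, 10, 11; their raw sum = 10.
Each reversal replaces raw with 6 − raw, changing the total by 6 − 2·raw per item.
Total = 24 + 3·6 − 2·10 = 24 + 18 − 20 = 22

22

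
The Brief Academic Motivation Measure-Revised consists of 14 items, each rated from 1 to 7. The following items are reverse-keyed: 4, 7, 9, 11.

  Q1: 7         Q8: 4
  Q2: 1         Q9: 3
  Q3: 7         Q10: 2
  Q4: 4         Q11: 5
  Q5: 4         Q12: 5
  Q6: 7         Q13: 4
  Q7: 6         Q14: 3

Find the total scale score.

Raw sum = 62. Reverse-keyed items: 4, 7, 9, 11; their raw sum = 18.
Each reversal replaces raw with 8 − raw, changing the total by 8 − 2·raw per item.
Total = 62 + 4·8 − 2·18 = 62 + 32 − 36 = 58

58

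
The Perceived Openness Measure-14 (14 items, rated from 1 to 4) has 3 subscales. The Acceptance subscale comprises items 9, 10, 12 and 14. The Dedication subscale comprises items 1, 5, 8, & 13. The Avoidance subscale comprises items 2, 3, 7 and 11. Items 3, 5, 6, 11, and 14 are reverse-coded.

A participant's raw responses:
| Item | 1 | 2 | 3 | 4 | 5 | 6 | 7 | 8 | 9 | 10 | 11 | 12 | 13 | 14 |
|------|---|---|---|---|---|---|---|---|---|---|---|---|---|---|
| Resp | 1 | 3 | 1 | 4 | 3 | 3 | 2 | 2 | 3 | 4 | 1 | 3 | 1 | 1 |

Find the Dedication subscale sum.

6

Dedication items: 1, 5, 8, 13.
Of these, item 5 is reverse-coded; on a 1–4 scale, reversed = 5 − raw.
  item 1: 1
  item 5: 5 − 3 = 2
  item 8: 2
  item 13: 1
Sum = 1 + 2 + 2 + 1 = 6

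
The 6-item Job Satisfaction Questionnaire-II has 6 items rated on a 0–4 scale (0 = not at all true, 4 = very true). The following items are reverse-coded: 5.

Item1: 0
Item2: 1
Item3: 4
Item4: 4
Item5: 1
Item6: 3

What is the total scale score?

15

Raw sum = 13. Reverse-coded items: 5; their raw sum = 1.
Each reversal replaces raw with 4 − raw, changing the total by 4 − 2·raw per item.
Total = 13 + 1·4 − 2·1 = 13 + 4 − 2 = 15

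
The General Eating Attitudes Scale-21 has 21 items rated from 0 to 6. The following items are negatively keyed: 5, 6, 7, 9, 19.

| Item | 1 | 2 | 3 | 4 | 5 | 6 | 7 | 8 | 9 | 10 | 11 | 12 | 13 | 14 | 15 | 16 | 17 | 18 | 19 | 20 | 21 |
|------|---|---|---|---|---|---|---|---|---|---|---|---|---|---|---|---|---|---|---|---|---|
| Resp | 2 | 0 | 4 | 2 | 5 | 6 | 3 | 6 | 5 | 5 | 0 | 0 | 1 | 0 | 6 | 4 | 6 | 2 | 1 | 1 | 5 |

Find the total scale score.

54

Reversing items 5, 6, 7, 9, & 19 with 6 − raw:
Total = 2 + 0 + 4 + 2 + (6−5) + (6−6) + (6−3) + 6 + (6−5) + 5 + 0 + 0 + 1 + 0 + 6 + 4 + 6 + 2 + (6−1) + 1 + 5
      = 2 + 0 + 4 + 2 + 1 + 0 + 3 + 6 + 1 + 5 + 0 + 0 + 1 + 0 + 6 + 4 + 6 + 2 + 5 + 1 + 5 = 54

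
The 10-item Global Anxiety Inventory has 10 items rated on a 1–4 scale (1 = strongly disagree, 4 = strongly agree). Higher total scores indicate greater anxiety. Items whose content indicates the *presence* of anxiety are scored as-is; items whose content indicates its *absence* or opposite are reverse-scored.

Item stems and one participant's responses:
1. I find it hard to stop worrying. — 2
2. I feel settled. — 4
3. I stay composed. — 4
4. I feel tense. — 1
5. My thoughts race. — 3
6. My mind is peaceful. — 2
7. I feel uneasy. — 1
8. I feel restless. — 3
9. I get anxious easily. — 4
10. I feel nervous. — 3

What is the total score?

Items 2, 3, 6 describe the absence/opposite of anxiety → reverse-score.
on a 1–4 scale, reversed = 5 − raw.
  item 1: 2
  item 2: 5 − 4 = 1
  item 3: 5 − 4 = 1
  item 4: 1
  item 5: 3
  item 6: 5 − 2 = 3
  item 7: 1
  item 8: 3
  item 9: 4
  item 10: 3
Total = 2 + 1 + 1 + 1 + 3 + 3 + 1 + 3 + 4 + 3 = 22

22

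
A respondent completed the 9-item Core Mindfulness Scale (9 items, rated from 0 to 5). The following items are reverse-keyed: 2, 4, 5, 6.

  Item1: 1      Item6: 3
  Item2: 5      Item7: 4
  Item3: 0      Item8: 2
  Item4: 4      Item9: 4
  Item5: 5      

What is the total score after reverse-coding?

14

Raw sum = 28. Reverse-keyed items: 2, 4, 5, 6; their raw sum = 17.
Each reversal replaces raw with 5 − raw, changing the total by 5 − 2·raw per item.
Total = 28 + 4·5 − 2·17 = 28 + 20 − 34 = 14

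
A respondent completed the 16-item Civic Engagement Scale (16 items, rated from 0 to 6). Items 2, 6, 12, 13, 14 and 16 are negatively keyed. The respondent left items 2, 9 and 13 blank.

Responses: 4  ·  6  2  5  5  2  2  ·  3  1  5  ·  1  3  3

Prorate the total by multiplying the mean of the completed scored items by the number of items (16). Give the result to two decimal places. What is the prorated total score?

46.77

Reverse-coded (on a 0–6 scale, reversed = 6 − raw):
  item 6: 6 − 5 = 1
  item 12: 6 − 5 = 1
  item 14: 6 − 1 = 5
  item 16: 6 − 3 = 3
Completed scored items (13 of 16): 4, 6, 2, 5, 1, 2, 2, 3, 1, 1, 5, 3, 3; sum = 38.
Person mean = 38 / 13 ≈ 2.9231
Prorated total = (38 / 13) × 16 = 46.77 (to 2 dp)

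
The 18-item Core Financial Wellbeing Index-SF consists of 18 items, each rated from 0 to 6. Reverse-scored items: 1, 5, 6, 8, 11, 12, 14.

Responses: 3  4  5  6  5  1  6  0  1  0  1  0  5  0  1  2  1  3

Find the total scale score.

Reversing items 1, 5, 6, 8, 11, 12 and 14 with 6 − raw:
Total = (6−3) + 4 + 5 + 6 + (6−5) + (6−1) + 6 + (6−0) + 1 + 0 + (6−1) + (6−0) + 5 + (6−0) + 1 + 2 + 1 + 3
      = 3 + 4 + 5 + 6 + 1 + 5 + 6 + 6 + 1 + 0 + 5 + 6 + 5 + 6 + 1 + 2 + 1 + 3 = 66

66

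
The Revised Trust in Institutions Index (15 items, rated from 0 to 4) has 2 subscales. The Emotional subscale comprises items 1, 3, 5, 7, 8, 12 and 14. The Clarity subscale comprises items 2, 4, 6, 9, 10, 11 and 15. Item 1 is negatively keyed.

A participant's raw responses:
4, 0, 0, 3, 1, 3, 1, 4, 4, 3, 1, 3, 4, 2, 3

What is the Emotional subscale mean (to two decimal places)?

1.57

Emotional items: 1, 3, 5, 7, 8, 12, 14.
Of these, item 1 is negatively keyed; reversed = (0+4) − raw = 4 − raw.
  item 1: 4 − 4 = 0
  item 3: 0
  item 5: 1
  item 7: 1
  item 8: 4
  item 12: 3
  item 14: 2
Sum = 0 + 0 + 1 + 1 + 4 + 3 + 2 = 11
Mean = 11 / 7 = 1.57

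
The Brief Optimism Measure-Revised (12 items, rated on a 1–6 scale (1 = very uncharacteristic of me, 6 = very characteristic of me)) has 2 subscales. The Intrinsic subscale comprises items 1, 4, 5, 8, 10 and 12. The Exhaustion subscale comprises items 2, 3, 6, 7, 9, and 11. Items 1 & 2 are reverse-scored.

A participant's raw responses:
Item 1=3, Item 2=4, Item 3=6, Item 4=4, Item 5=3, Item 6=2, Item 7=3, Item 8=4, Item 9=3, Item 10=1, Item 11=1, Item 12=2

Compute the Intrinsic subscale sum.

Intrinsic items: 1, 4, 5, 8, 10, 12.
Of these, item 1 is reverse-scored; reversed = (1+6) − raw = 7 − raw.
  item 1: 7 − 3 = 4
  item 4: 4
  item 5: 3
  item 8: 4
  item 10: 1
  item 12: 2
Sum = 4 + 4 + 3 + 4 + 1 + 2 = 18

18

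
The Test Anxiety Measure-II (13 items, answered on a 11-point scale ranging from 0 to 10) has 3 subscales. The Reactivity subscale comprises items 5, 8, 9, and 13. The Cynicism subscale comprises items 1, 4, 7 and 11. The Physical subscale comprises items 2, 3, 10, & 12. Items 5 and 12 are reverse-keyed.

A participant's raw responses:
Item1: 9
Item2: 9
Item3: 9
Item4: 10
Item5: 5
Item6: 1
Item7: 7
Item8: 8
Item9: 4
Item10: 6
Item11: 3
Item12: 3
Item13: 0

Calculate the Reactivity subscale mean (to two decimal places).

4.25

Reactivity items: 5, 8, 9, 13.
Of these, item 5 is reverse-keyed; reverse-coded value = 10 − response.
  item 5: 10 − 5 = 5
  item 8: 8
  item 9: 4
  item 13: 0
Sum = 5 + 8 + 4 + 0 = 17
Mean = 17 / 4 = 4.25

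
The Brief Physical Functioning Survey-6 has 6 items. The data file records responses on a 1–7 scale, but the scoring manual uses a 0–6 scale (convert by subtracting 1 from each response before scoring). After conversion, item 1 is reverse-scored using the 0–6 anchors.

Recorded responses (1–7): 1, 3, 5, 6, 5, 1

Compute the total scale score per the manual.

Convert to 0–6: 0, 2, 4, 5, 4, 0
Reverse-coded (reverse-coded value = 6 − response):
  item 1: 6 − 0 = 6
Scored: 6, 2, 4, 5, 4, 0
Total = 21

21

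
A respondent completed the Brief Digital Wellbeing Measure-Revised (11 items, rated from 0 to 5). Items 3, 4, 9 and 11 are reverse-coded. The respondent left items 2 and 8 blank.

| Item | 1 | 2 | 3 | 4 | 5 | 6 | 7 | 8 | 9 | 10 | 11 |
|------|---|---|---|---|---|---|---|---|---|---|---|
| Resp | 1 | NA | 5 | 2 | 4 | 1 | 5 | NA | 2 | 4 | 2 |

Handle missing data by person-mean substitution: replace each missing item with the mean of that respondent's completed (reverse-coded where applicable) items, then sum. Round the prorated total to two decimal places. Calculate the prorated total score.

Reverse-coded (reverse-coded value = 5 − response):
  item 3: 5 − 5 = 0
  item 4: 5 − 2 = 3
  item 9: 5 − 2 = 3
  item 11: 5 − 2 = 3
Completed scored items (9 of 11): 1, 0, 3, 4, 1, 5, 3, 4, 3; sum = 24.
Person mean = 24 / 9 ≈ 2.6667
Prorated total = (24 / 9) × 11 = 29.33 (to 2 dp)

29.33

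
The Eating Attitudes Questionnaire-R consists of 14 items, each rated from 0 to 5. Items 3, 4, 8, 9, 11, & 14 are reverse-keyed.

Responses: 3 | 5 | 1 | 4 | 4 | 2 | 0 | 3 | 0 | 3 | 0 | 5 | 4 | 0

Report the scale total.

Reversing items 3, 4, 8, 9, 11, and 14 with 5 − raw:
Total = 3 + 5 + (5−1) + (5−4) + 4 + 2 + 0 + (5−3) + (5−0) + 3 + (5−0) + 5 + 4 + (5−0)
      = 3 + 5 + 4 + 1 + 4 + 2 + 0 + 2 + 5 + 3 + 5 + 5 + 4 + 5 = 48

48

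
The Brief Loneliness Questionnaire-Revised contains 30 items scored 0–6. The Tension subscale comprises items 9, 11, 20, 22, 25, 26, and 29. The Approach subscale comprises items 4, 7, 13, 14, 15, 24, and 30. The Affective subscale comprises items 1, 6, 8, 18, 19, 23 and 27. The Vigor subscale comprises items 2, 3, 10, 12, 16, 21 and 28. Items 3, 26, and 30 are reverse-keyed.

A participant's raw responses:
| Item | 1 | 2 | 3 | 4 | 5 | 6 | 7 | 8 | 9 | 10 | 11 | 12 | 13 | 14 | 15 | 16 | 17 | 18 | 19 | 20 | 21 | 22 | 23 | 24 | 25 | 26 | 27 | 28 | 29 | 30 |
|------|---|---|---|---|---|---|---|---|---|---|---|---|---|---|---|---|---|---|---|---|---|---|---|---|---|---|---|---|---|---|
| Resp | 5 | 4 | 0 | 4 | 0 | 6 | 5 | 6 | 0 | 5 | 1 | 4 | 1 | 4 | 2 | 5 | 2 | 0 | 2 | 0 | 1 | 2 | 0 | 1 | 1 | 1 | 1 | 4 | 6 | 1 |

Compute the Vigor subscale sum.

29

Vigor items: 2, 3, 10, 12, 16, 21, 28.
Of these, item 3 is reverse-keyed; reversed = (0+6) − raw = 6 − raw.
  item 2: 4
  item 3: 6 − 0 = 6
  item 10: 5
  item 12: 4
  item 16: 5
  item 21: 1
  item 28: 4
Sum = 4 + 6 + 5 + 4 + 5 + 1 + 4 = 29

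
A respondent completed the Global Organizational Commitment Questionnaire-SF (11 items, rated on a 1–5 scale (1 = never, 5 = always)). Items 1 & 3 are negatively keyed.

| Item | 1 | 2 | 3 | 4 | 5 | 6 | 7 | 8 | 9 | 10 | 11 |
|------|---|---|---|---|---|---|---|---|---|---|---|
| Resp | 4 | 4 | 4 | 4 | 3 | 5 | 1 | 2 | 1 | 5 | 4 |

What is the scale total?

33

Negatively keyed items use 6 − raw:
  item 1: 6 − 4 = 2
  item 3: 6 − 4 = 2
Scored items: 2, 4, 2, 4, 3, 5, 1, 2, 1, 5, 4
Total = 2 + 4 + 2 + 4 + 3 + 5 + 1 + 2 + 1 + 5 + 4 = 33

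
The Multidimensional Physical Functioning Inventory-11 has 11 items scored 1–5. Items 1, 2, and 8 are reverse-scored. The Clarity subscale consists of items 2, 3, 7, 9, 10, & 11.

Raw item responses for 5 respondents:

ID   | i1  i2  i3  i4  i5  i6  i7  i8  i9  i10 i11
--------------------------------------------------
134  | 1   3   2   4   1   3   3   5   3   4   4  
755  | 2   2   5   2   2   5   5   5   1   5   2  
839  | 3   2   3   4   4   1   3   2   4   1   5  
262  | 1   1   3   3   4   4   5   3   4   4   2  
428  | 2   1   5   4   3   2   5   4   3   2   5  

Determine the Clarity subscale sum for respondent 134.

Respondent 134 raw: 1, 3, 2, 4, 1, 3, 3, 5, 3, 4, 4.
Clarity items: 2, 3, 7, 9, 10, 11.
Reverse-coded (reversed = (1+5) − raw = 6 − raw):
  item 2: 6 − 3 = 3
  item 3: 2
  item 7: 3
  item 9: 3
  item 10: 4
  item 11: 4
Sum = 3 + 2 + 3 + 3 + 4 + 4 = 19

19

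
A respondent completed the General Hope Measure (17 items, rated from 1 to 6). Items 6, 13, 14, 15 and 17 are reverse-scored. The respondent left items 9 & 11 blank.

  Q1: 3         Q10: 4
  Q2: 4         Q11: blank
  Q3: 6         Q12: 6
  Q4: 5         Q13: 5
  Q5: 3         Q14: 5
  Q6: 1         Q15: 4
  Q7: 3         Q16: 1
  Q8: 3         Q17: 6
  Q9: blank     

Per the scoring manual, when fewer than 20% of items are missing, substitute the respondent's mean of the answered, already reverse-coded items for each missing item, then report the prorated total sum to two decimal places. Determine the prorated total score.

Reverse-coded (reverse-coded value = 7 − response):
  item 6: 7 − 1 = 6
  item 13: 7 − 5 = 2
  item 14: 7 − 5 = 2
  item 15: 7 − 4 = 3
  item 17: 7 − 6 = 1
Completed scored items (15 of 17): 3, 4, 6, 5, 3, 6, 3, 3, 4, 6, 2, 2, 3, 1, 1; sum = 52.
Person mean = 52 / 15 ≈ 3.4667
Prorated total = (52 / 15) × 17 = 58.93 (to 2 dp)

58.93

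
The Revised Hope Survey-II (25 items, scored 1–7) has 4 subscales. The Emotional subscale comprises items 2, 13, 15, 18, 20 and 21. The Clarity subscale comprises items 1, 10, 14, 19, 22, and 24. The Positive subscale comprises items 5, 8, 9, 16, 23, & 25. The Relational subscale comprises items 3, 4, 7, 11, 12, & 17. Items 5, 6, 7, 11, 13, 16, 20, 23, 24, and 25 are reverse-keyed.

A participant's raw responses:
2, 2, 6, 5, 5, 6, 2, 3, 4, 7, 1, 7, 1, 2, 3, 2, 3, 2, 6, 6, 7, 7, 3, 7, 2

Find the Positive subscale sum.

Positive items: 5, 8, 9, 16, 23, 25.
Of these, items 5, 16, 23, & 25 are reverse-keyed; reversed = (1+7) − raw = 8 − raw.
  item 5: 8 − 5 = 3
  item 8: 3
  item 9: 4
  item 16: 8 − 2 = 6
  item 23: 8 − 3 = 5
  item 25: 8 − 2 = 6
Sum = 3 + 3 + 4 + 6 + 5 + 6 = 27

27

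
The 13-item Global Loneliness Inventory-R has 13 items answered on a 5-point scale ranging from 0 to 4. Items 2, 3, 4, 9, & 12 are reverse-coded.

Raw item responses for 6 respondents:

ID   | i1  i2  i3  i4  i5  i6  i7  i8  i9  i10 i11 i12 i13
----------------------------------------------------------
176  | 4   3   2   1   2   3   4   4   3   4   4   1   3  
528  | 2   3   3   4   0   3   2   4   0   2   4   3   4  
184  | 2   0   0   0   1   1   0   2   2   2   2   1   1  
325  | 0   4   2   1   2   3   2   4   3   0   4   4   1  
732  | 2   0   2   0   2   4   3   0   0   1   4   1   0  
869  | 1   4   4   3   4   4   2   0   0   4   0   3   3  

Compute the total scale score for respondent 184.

Respondent 184 raw: 2, 0, 0, 0, 1, 1, 0, 2, 2, 2, 2, 1, 1.
Reverse-coded (on a 0–4 scale, reversed = 4 − raw):
  item 1: 2
  item 2: 4 − 0 = 4
  item 3: 4 − 0 = 4
  item 4: 4 − 0 = 4
  item 5: 1
  item 6: 1
  item 7: 0
  item 8: 2
  item 9: 4 − 2 = 2
  item 10: 2
  item 11: 2
  item 12: 4 − 1 = 3
  item 13: 1
Sum = 2 + 4 + 4 + 4 + 1 + 1 + 0 + 2 + 2 + 2 + 2 + 3 + 1 = 28

28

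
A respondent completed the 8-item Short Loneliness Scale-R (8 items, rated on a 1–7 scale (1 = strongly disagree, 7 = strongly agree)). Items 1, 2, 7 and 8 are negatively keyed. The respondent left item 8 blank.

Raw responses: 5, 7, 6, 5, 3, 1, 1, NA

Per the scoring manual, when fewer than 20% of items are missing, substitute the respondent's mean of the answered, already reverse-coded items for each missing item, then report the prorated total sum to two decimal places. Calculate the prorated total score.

29.71

Reverse-coded (on a 1–7 scale, reversed = 8 − raw):
  item 1: 8 − 5 = 3
  item 2: 8 − 7 = 1
  item 7: 8 − 1 = 7
Completed scored items (7 of 8): 3, 1, 6, 5, 3, 1, 7; sum = 26.
Person mean = 26 / 7 ≈ 3.7143
Prorated total = (26 / 7) × 8 = 29.71 (to 2 dp)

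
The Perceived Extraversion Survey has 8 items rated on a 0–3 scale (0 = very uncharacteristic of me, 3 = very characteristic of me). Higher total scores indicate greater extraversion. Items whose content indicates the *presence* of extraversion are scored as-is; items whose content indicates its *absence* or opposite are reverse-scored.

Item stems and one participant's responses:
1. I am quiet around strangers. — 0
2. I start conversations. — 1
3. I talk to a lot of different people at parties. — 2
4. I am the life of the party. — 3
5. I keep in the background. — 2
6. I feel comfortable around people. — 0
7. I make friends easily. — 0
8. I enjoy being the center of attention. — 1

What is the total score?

Items 1, 5 describe the absence/opposite of extraversion → reverse-score.
reverse-coded value = 3 − response.
  item 1: 3 − 0 = 3
  item 2: 1
  item 3: 2
  item 4: 3
  item 5: 3 − 2 = 1
  item 6: 0
  item 7: 0
  item 8: 1
Total = 3 + 1 + 2 + 3 + 1 + 0 + 0 + 1 = 11

11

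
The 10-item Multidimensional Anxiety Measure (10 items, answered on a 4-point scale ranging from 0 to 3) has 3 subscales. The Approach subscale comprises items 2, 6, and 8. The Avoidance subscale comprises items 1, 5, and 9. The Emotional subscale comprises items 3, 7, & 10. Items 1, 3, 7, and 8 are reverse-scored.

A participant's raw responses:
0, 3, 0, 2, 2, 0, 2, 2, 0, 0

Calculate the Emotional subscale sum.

Emotional items: 3, 7, 10.
Of these, items 3 and 7 are reverse-scored; reversed = (0+3) − raw = 3 − raw.
  item 3: 3 − 0 = 3
  item 7: 3 − 2 = 1
  item 10: 0
Sum = 3 + 1 + 0 = 4

4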